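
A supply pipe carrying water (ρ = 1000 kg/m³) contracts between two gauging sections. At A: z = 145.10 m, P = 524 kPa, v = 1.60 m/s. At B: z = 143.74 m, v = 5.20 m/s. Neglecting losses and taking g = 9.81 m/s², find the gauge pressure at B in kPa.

P₂ ≈ 525 kPa

Pressure head at A: ψ₁ = P₁/(ρg) = 524×1000 / (1000 × 9.81) = 53.41 m.
Velocity heads: v₁²/2g = 1.60²/19.62 = 0.130 m; v₂²/2g = 5.20²/19.62 = 1.378 m.
Total head H = z₁ + ψ₁ + v₁²/2g = 145.10 + 53.41 + 0.130 = 198.64 m.
ψ₂ = H − z₂ − v₂²/2g = 198.64 − 143.74 − 1.378 = 53.52 m.
P₂ = ρgψ₂ = 1000 × 9.81 × 53.52 ≈ 525 kPa.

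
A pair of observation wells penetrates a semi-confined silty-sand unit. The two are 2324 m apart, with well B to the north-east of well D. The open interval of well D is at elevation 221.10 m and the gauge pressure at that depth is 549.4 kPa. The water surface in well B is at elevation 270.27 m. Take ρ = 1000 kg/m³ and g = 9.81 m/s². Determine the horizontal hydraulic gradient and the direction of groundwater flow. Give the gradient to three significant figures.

i ≈ 0.00294; groundwater flows toward the north-east

Pressure head at well D: ψ = P/(ρg) = 549.4×1000 / (1000 × 9.81) = 56.00 m.
Total head at well D: h = z + ψ = 221.10 + 56.00 = 277.10 m.
Total head at well B: h = 270.27 m (water level in the piezometer is the total head).
Head difference: h(well D) − h(well B) = 277.10 − 270.27 = 6.83 m.
Hydraulic gradient: i = |Δh| / L = 6.83 / 2324 = 0.00294.
Flow is from higher to lower head: from well D toward well B, i.e. toward the north-east.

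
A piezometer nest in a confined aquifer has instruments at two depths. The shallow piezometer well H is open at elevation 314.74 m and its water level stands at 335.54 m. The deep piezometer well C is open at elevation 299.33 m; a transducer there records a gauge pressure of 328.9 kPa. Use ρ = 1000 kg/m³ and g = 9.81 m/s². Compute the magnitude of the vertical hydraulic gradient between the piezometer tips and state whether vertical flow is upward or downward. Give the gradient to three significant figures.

Total head at well H: h = 335.54 m (water level in the standpipe).
Pressure head at well C: ψ = P/(ρg) = 328.9×1000 / (1000 × 9.81) = 33.53 m.
Total head at well C: h = z + ψ = 299.33 + 33.53 = 332.86 m.
Δh = h(well H) − h(well C) = 335.54 − 332.86 = 2.68 m.
Vertical separation Δz = 314.74 − 299.33 = 15.41 m.
|i_v| = |Δh| / Δz = 2.68 / 15.41 = 0.174.
Head is higher in the shallow piezometer, so vertical flow is downward (recharge condition).

|i_v| ≈ 0.174; vertical flow is downward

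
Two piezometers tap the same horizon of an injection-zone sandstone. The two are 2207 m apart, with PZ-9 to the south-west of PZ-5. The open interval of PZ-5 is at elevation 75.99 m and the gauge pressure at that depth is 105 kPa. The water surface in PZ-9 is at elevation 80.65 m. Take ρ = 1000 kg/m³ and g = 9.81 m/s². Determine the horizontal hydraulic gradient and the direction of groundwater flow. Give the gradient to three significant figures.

i ≈ 0.00274; groundwater flows toward the south-west

Pressure head at PZ-5: ψ = P/(ρg) = 105×1000 / (1000 × 9.81) = 10.70 m.
Total head at PZ-5: h = z + ψ = 75.99 + 10.70 = 86.69 m.
Total head at PZ-9: h = 80.65 m (water level in the piezometer is the total head).
Head difference: h(PZ-5) − h(PZ-9) = 86.69 − 80.65 = 6.04 m.
Hydraulic gradient: i = |Δh| / L = 6.04 / 2207 = 0.00274.
Flow is from higher to lower head: from PZ-5 toward PZ-9, i.e. toward the south-west.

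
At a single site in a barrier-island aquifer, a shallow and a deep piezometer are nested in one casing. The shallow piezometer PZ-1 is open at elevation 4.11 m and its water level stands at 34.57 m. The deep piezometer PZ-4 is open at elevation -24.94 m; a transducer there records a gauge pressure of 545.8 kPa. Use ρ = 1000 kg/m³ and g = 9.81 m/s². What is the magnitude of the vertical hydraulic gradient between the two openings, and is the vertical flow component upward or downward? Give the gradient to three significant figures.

Total head at PZ-1: h = 34.57 m (water level in the standpipe).
Pressure head at PZ-4: ψ = P/(ρg) = 545.8×1000 / (1000 × 9.81) = 55.64 m.
Total head at PZ-4: h = z + ψ = -24.94 + 55.64 = 30.70 m.
Δh = h(PZ-1) − h(PZ-4) = 34.57 − 30.70 = 3.87 m.
Vertical separation Δz = 4.11 − (-24.94) = 29.05 m.
|i_v| = |Δh| / Δz = 3.87 / 29.05 = 0.133.
Head is higher in the shallow piezometer, so vertical flow is downward (recharge condition).

|i_v| ≈ 0.133; vertical flow is downward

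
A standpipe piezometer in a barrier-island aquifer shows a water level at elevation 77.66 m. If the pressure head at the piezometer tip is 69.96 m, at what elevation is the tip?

z ≈ 7.70 m

z = h − ψ = 77.66 − 69.96 = 7.70 m.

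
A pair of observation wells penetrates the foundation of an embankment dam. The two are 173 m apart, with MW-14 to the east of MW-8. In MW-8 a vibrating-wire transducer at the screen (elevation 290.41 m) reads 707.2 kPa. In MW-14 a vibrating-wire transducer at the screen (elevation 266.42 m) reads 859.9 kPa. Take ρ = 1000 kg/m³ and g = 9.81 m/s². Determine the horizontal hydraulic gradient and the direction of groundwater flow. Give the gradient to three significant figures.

i ≈ 0.0487; groundwater flows toward the east

Pressure head at MW-8: ψ = P/(ρg) = 707.2×1000 / (1000 × 9.81) = 72.09 m.
Total head at MW-8: h = z + ψ = 290.41 + 72.09 = 362.50 m.
Pressure head at MW-14: ψ = P/(ρg) = 859.9×1000 / (1000 × 9.81) = 87.66 m.
Total head at MW-14: h = z + ψ = 266.42 + 87.66 = 354.08 m.
Head difference: h(MW-8) − h(MW-14) = 362.50 − 354.08 = 8.42 m.
Hydraulic gradient: i = |Δh| / L = 8.42 / 173 = 0.0487.
Flow is from higher to lower head: from MW-8 toward MW-14, i.e. toward the east.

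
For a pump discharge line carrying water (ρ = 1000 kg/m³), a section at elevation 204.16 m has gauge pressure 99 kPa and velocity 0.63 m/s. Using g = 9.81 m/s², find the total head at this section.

Pressure head ψ = P/(ρg) = 99×1000 / (1000 × 9.81) = 10.09 m.
Velocity head = v²/(2g) = 0.63² / (2 × 9.81) = 0.020 m.
h = z + ψ + v²/(2g) = 204.16 + 10.09 + 0.020 = 214.27 m.

h ≈ 214.27 m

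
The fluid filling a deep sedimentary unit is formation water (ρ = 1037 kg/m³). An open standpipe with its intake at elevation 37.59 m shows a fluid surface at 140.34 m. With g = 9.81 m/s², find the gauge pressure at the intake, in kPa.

Pressure head ψ = h − z = 140.34 − 37.59 = 102.75 m.
P = ρgψ = 1037 × 9.81 × 102.75 = 1045273 Pa ≈ 1050 kPa.

P ≈ 1050 kPa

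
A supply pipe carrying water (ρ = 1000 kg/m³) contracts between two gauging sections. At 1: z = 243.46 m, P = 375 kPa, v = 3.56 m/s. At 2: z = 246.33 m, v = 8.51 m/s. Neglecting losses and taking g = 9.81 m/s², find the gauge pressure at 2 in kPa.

Pressure head at 1: ψ₁ = P₁/(ρg) = 375×1000 / (1000 × 9.81) = 38.23 m.
Velocity heads: v₁²/2g = 3.56²/19.62 = 0.646 m; v₂²/2g = 8.51²/19.62 = 3.691 m.
Total head H = z₁ + ψ₁ + v₁²/2g = 243.46 + 38.23 + 0.646 = 282.34 m.
ψ₂ = H − z₂ − v₂²/2g = 282.34 − 246.33 − 3.691 = 32.32 m.
P₂ = ρgψ₂ = 1000 × 9.81 × 32.32 ≈ 317 kPa.

P₂ ≈ 317 kPa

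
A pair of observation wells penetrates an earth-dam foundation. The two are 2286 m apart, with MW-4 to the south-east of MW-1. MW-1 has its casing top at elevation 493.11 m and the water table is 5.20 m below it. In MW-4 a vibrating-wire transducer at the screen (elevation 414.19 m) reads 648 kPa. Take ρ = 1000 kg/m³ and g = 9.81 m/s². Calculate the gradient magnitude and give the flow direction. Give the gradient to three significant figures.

i ≈ 0.00335; groundwater flows toward the south-east

Total head at MW-1: h = 493.11 − 5.20 = 487.91 m.
Pressure head at MW-4: ψ = P/(ρg) = 648×1000 / (1000 × 9.81) = 66.06 m.
Total head at MW-4: h = z + ψ = 414.19 + 66.06 = 480.25 m.
Head difference: h(MW-1) − h(MW-4) = 487.91 − 480.25 = 7.66 m.
Hydraulic gradient: i = |Δh| / L = 7.66 / 2286 = 0.00335.
Flow is from higher to lower head: from MW-1 toward MW-4, i.e. toward the south-east.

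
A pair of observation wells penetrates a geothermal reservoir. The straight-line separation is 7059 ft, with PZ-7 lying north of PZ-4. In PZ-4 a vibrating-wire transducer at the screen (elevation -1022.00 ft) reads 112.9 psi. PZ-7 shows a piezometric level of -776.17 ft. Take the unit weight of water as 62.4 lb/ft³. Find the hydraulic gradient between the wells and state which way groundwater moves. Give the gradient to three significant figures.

i ≈ 0.00208; groundwater flows toward the north

Pressure head at PZ-4: ψ = 144·P/γ = 144 × 112.9 / 62.4 = 260.54 ft.
Total head at PZ-4: h = z + ψ = -1022.00 + 260.54 = -761.46 ft.
Total head at PZ-7: h = -776.17 ft (water level in the piezometer is the total head).
Head difference: h(PZ-4) − h(PZ-7) = -761.46 − (-776.17) = 14.71 ft.
Hydraulic gradient: i = |Δh| / L = 14.71 / 7059 = 0.00208.
Flow is from higher to lower head: from PZ-4 toward PZ-7, i.e. toward the north.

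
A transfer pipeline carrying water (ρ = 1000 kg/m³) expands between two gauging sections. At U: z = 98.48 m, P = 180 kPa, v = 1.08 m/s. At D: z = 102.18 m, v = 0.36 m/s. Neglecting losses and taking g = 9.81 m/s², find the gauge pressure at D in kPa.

P₂ ≈ 144 kPa

Pressure head at U: ψ₁ = P₁/(ρg) = 180×1000 / (1000 × 9.81) = 18.35 m.
Velocity heads: v₁²/2g = 1.08²/19.62 = 0.059 m; v₂²/2g = 0.36²/19.62 = 0.007 m.
Total head H = z₁ + ψ₁ + v₁²/2g = 98.48 + 18.35 + 0.059 = 116.89 m.
ψ₂ = H − z₂ − v₂²/2g = 116.89 − 102.18 − 0.007 = 14.70 m.
P₂ = ρgψ₂ = 1000 × 9.81 × 14.70 ≈ 144 kPa.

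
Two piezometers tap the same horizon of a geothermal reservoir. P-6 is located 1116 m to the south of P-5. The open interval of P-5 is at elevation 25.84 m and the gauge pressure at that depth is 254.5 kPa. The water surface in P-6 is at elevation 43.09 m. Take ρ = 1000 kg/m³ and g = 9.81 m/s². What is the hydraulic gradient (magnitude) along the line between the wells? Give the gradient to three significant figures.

i ≈ 0.00779

Pressure head at P-5: ψ = P/(ρg) = 254.5×1000 / (1000 × 9.81) = 25.94 m.
Total head at P-5: h = z + ψ = 25.84 + 25.94 = 51.78 m.
Total head at P-6: h = 43.09 m (water level in the piezometer is the total head).
Head difference: h(P-5) − h(P-6) = 51.78 − 43.09 = 8.69 m.
Hydraulic gradient: i = |Δh| / L = 8.69 / 1116 = 0.00779.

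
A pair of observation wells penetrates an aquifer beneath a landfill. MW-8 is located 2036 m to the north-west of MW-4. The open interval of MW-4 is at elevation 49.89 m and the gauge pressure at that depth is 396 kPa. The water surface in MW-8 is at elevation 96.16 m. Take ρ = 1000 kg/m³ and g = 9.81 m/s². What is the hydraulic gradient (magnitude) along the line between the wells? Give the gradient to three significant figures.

i ≈ 0.00290

Pressure head at MW-4: ψ = P/(ρg) = 396×1000 / (1000 × 9.81) = 40.37 m.
Total head at MW-4: h = z + ψ = 49.89 + 40.37 = 90.26 m.
Total head at MW-8: h = 96.16 m (water level in the piezometer is the total head).
Head difference: h(MW-4) − h(MW-8) = 90.26 − 96.16 = -5.90 m.
Hydraulic gradient: i = |Δh| / L = 5.90 / 2036 = 0.00290.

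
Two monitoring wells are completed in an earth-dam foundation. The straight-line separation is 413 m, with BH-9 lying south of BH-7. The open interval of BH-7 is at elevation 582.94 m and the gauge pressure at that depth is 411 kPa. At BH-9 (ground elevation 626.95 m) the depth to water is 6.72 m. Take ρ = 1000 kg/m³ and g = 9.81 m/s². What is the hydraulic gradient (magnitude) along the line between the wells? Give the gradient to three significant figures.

i ≈ 0.0112

Pressure head at BH-7: ψ = P/(ρg) = 411×1000 / (1000 × 9.81) = 41.90 m.
Total head at BH-7: h = z + ψ = 582.94 + 41.90 = 624.84 m.
Total head at BH-9: h = 626.95 − 6.72 = 620.23 m.
Head difference: h(BH-7) − h(BH-9) = 624.84 − 620.23 = 4.61 m.
Hydraulic gradient: i = |Δh| / L = 4.61 / 413 = 0.0112.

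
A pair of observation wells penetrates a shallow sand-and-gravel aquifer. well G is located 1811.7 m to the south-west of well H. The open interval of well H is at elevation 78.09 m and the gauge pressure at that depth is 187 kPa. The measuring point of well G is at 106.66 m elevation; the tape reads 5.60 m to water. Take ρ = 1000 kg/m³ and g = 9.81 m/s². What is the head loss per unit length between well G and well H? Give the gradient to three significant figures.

i ≈ 0.00216 m/m

Pressure head at well H: ψ = P/(ρg) = 187×1000 / (1000 × 9.81) = 19.06 m.
Total head at well H: h = z + ψ = 78.09 + 19.06 = 97.15 m.
Total head at well G: h = 106.66 − 5.60 = 101.06 m.
Head difference: h(well H) − h(well G) = 97.15 − 101.06 = -3.91 m.
Hydraulic gradient: i = |Δh| / L = 3.91 / 1811.7 = 0.00216.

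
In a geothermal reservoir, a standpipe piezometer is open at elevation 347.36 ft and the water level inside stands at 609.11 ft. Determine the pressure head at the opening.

Total head h = 609.11 ft (the water-surface elevation in the piezometer).
Pressure head ψ = h − z = 609.11 − 347.36 = 261.75 ft.

ψ ≈ 261.75 ft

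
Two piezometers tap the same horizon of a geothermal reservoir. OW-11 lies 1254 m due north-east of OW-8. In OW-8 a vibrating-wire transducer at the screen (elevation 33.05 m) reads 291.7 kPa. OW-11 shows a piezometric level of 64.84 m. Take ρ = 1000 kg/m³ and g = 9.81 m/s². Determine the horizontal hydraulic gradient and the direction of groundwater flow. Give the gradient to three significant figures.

Pressure head at OW-8: ψ = P/(ρg) = 291.7×1000 / (1000 × 9.81) = 29.73 m.
Total head at OW-8: h = z + ψ = 33.05 + 29.73 = 62.78 m.
Total head at OW-11: h = 64.84 m (water level in the piezometer is the total head).
Head difference: h(OW-8) − h(OW-11) = 62.78 − 64.84 = -2.06 m.
Hydraulic gradient: i = |Δh| / L = 2.06 / 1254 = 0.00164.
Flow is from higher to lower head: from OW-11 toward OW-8, i.e. toward the south-west.

i ≈ 0.00164; groundwater flows toward the south-west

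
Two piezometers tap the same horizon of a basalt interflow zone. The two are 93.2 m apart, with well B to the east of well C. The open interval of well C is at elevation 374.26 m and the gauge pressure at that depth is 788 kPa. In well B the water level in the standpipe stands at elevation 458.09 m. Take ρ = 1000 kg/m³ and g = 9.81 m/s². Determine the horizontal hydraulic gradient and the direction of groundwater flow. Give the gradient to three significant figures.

Pressure head at well C: ψ = P/(ρg) = 788×1000 / (1000 × 9.81) = 80.33 m.
Total head at well C: h = z + ψ = 374.26 + 80.33 = 454.59 m.
Total head at well B: h = 458.09 m (water level in the piezometer is the total head).
Head difference: h(well C) − h(well B) = 454.59 − 458.09 = -3.50 m.
Hydraulic gradient: i = |Δh| / L = 3.50 / 93.2 = 0.0376.
Flow is from higher to lower head: from well B toward well C, i.e. toward the west.

i ≈ 0.0376; groundwater flows toward the west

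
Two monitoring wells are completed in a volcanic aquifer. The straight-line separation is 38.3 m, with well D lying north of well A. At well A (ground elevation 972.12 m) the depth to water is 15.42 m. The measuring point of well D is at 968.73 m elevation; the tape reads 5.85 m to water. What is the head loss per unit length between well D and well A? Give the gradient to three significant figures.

i ≈ 0.161 m/m

Total head at well A: h = 972.12 − 15.42 = 956.70 m.
Total head at well D: h = 968.73 − 5.85 = 962.88 m.
Head difference: h(well A) − h(well D) = 956.70 − 962.88 = -6.18 m.
Hydraulic gradient: i = |Δh| / L = 6.18 / 38.3 = 0.161.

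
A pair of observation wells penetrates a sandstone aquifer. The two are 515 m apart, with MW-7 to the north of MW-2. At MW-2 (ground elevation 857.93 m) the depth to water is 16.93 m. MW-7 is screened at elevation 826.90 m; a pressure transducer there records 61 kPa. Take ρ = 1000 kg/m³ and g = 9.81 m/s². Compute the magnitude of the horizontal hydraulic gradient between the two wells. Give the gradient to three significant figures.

Total head at MW-2: h = 857.93 − 16.93 = 841.00 m.
Pressure head at MW-7: ψ = P/(ρg) = 61×1000 / (1000 × 9.81) = 6.22 m.
Total head at MW-7: h = z + ψ = 826.90 + 6.22 = 833.12 m.
Head difference: h(MW-2) − h(MW-7) = 841.00 − 833.12 = 7.88 m.
Hydraulic gradient: i = |Δh| / L = 7.88 / 515 = 0.0153.

i ≈ 0.0153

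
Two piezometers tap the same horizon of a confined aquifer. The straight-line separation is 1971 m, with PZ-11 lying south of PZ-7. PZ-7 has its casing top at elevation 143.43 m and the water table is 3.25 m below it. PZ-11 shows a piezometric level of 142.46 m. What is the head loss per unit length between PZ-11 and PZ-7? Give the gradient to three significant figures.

Total head at PZ-7: h = 143.43 − 3.25 = 140.18 m.
Total head at PZ-11: h = 142.46 m (water level in the piezometer is the total head).
Head difference: h(PZ-7) − h(PZ-11) = 140.18 − 142.46 = -2.28 m.
Hydraulic gradient: i = |Δh| / L = 2.28 / 1971 = 0.00116.

i ≈ 0.00116 m/m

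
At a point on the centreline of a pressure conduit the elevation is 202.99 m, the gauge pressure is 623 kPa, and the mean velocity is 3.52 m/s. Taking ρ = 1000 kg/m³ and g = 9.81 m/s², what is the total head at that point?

h ≈ 267.13 m

Pressure head ψ = P/(ρg) = 623×1000 / (1000 × 9.81) = 63.51 m.
Velocity head = v²/(2g) = 3.52² / (2 × 9.81) = 0.632 m.
h = z + ψ + v²/(2g) = 202.99 + 63.51 + 0.632 = 267.13 m.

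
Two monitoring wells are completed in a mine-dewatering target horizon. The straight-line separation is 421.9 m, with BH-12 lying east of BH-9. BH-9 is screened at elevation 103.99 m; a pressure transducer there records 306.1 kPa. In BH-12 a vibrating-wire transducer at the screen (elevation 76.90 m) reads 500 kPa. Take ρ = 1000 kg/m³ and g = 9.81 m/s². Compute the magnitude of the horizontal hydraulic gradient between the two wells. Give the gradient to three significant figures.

Pressure head at BH-9: ψ = P/(ρg) = 306.1×1000 / (1000 × 9.81) = 31.20 m.
Total head at BH-9: h = z + ψ = 103.99 + 31.20 = 135.19 m.
Pressure head at BH-12: ψ = P/(ρg) = 500×1000 / (1000 × 9.81) = 50.97 m.
Total head at BH-12: h = z + ψ = 76.90 + 50.97 = 127.87 m.
Head difference: h(BH-9) − h(BH-12) = 135.19 − 127.87 = 7.32 m.
Hydraulic gradient: i = |Δh| / L = 7.32 / 421.9 = 0.0174.

i ≈ 0.0174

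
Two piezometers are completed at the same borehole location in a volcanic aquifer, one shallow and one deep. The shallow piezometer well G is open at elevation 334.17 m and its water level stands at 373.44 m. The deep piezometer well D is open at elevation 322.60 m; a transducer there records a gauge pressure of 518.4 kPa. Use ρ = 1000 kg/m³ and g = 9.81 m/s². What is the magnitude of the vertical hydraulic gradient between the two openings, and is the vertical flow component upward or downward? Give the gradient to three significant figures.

Total head at well G: h = 373.44 m (water level in the standpipe).
Pressure head at well D: ψ = P/(ρg) = 518.4×1000 / (1000 × 9.81) = 52.84 m.
Total head at well D: h = z + ψ = 322.60 + 52.84 = 375.44 m.
Δh = h(well G) − h(well D) = 373.44 − 375.44 = -2.00 m.
Vertical separation Δz = 334.17 − 322.60 = 11.57 m.
|i_v| = |Δh| / Δz = 2.00 / 11.57 = 0.173.
Head is higher in the deep piezometer, so vertical flow is upward (discharge condition).

|i_v| ≈ 0.173; vertical flow is upward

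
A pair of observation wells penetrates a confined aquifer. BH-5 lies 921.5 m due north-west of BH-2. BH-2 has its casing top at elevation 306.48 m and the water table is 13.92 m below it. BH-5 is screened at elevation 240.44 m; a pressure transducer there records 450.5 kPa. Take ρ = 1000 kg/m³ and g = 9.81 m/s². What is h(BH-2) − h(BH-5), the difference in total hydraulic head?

Δh ≈ 6.20 m

Total head at BH-2: h = 306.48 − 13.92 = 292.56 m.
Pressure head at BH-5: ψ = P/(ρg) = 450.5×1000 / (1000 × 9.81) = 45.92 m.
Total head at BH-5: h = z + ψ = 240.44 + 45.92 = 286.36 m.
Head difference: h(BH-2) − h(BH-5) = 292.56 − 286.36 = 6.20 m.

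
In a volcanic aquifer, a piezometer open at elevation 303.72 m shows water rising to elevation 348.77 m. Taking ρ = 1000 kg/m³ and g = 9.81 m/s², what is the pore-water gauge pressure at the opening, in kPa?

Pressure head ψ = h − z = 348.77 − 303.72 = 45.05 m.
P = ρgψ = 1000 × 9.81 × 45.05 = 441940 Pa ≈ 442 kPa.

P ≈ 442 kPa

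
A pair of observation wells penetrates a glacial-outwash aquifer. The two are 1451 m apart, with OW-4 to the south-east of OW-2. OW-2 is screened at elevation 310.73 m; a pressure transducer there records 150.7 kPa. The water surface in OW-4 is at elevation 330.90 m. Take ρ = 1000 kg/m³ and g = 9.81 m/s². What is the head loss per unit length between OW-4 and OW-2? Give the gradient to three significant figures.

Pressure head at OW-2: ψ = P/(ρg) = 150.7×1000 / (1000 × 9.81) = 15.36 m.
Total head at OW-2: h = z + ψ = 310.73 + 15.36 = 326.09 m.
Total head at OW-4: h = 330.90 m (water level in the piezometer is the total head).
Head difference: h(OW-2) − h(OW-4) = 326.09 − 330.90 = -4.81 m.
Hydraulic gradient: i = |Δh| / L = 4.81 / 1451 = 0.00331.

i ≈ 0.00331 m/m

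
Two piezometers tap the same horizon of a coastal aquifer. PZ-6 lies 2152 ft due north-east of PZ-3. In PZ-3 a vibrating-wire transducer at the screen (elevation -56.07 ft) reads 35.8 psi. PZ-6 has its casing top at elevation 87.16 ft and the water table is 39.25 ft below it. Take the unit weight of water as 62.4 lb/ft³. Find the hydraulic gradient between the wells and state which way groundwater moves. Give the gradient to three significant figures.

i ≈ 0.00993; groundwater flows toward the south-west

Pressure head at PZ-3: ψ = 144·P/γ = 144 × 35.8 / 62.4 = 82.62 ft.
Total head at PZ-3: h = z + ψ = -56.07 + 82.62 = 26.55 ft.
Total head at PZ-6: h = 87.16 − 39.25 = 47.91 ft.
Head difference: h(PZ-3) − h(PZ-6) = 26.55 − 47.91 = -21.36 ft.
Hydraulic gradient: i = |Δh| / L = 21.36 / 2152 = 0.00993.
Flow is from higher to lower head: from PZ-6 toward PZ-3, i.e. toward the south-west.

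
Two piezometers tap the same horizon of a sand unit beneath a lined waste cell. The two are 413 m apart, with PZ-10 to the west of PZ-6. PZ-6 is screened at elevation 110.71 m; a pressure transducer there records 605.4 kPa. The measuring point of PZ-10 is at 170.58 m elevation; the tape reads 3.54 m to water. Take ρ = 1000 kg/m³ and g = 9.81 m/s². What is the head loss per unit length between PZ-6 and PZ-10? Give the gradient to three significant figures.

Pressure head at PZ-6: ψ = P/(ρg) = 605.4×1000 / (1000 × 9.81) = 61.71 m.
Total head at PZ-6: h = z + ψ = 110.71 + 61.71 = 172.42 m.
Total head at PZ-10: h = 170.58 − 3.54 = 167.04 m.
Head difference: h(PZ-6) − h(PZ-10) = 172.42 − 167.04 = 5.38 m.
Hydraulic gradient: i = |Δh| / L = 5.38 / 413 = 0.0130.

i ≈ 0.0130 m/m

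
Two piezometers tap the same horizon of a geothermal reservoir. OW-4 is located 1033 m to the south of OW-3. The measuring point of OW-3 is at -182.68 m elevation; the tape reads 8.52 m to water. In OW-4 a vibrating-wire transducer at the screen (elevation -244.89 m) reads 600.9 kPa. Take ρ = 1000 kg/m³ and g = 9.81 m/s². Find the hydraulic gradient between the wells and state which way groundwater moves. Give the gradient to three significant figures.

i ≈ 0.00732; groundwater flows toward the north

Total head at OW-3: h = -182.68 − 8.52 = -191.20 m.
Pressure head at OW-4: ψ = P/(ρg) = 600.9×1000 / (1000 × 9.81) = 61.25 m.
Total head at OW-4: h = z + ψ = -244.89 + 61.25 = -183.64 m.
Head difference: h(OW-3) − h(OW-4) = -191.20 − (-183.64) = -7.56 m.
Hydraulic gradient: i = |Δh| / L = 7.56 / 1033 = 0.00732.
Flow is from higher to lower head: from OW-4 toward OW-3, i.e. toward the north.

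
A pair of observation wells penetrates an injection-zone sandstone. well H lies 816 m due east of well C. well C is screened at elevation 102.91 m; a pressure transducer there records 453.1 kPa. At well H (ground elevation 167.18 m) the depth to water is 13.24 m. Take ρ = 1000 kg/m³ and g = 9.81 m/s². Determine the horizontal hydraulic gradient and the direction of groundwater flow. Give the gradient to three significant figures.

Pressure head at well C: ψ = P/(ρg) = 453.1×1000 / (1000 × 9.81) = 46.19 m.
Total head at well C: h = z + ψ = 102.91 + 46.19 = 149.10 m.
Total head at well H: h = 167.18 − 13.24 = 153.94 m.
Head difference: h(well C) − h(well H) = 149.10 − 153.94 = -4.84 m.
Hydraulic gradient: i = |Δh| / L = 4.84 / 816 = 0.00593.
Flow is from higher to lower head: from well H toward well C, i.e. toward the west.

i ≈ 0.00593; groundwater flows toward the west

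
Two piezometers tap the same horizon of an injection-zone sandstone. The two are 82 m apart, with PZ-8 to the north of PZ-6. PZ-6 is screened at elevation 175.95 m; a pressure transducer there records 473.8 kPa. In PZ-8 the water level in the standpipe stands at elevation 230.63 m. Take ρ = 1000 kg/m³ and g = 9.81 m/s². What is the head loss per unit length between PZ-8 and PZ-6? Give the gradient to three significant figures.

i ≈ 0.0778 m/m

Pressure head at PZ-6: ψ = P/(ρg) = 473.8×1000 / (1000 × 9.81) = 48.30 m.
Total head at PZ-6: h = z + ψ = 175.95 + 48.30 = 224.25 m.
Total head at PZ-8: h = 230.63 m (water level in the piezometer is the total head).
Head difference: h(PZ-6) − h(PZ-8) = 224.25 − 230.63 = -6.38 m.
Hydraulic gradient: i = |Δh| / L = 6.38 / 82 = 0.0778.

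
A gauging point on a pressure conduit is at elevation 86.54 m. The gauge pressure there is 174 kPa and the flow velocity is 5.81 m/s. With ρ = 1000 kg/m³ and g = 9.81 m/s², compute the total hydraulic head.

Pressure head ψ = P/(ρg) = 174×1000 / (1000 × 9.81) = 17.74 m.
Velocity head = v²/(2g) = 5.81² / (2 × 9.81) = 1.720 m.
h = z + ψ + v²/(2g) = 86.54 + 17.74 + 1.720 = 106.00 m.

h ≈ 106.00 m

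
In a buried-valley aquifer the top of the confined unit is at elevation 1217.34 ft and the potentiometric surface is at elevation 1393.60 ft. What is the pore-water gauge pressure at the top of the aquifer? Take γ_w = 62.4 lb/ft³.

P ≈ 76.4 psi

Pressure head at the aquifer top: ψ = h − z = 1393.60 − 1217.34 = 176.26 ft.
P = γψ/144 = 62.4 × 176.26 / 144 = 76.4 psi.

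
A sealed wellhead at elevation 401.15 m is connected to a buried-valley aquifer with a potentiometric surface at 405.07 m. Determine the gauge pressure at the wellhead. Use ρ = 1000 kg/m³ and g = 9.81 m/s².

Head above the cap: Δh = 405.07 − 401.15 = 3.92 m.
P = ρgΔh = 1000 × 9.81 × 3.92 = 38455 Pa ≈ 38.5 kPa.

P ≈ 38.5 kPa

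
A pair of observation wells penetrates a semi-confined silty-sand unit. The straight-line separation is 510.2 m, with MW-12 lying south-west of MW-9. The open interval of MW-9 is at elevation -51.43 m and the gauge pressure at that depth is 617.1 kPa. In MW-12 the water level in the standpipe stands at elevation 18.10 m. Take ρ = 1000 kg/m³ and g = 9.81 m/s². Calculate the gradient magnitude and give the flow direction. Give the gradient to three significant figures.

i ≈ 0.0130; groundwater flows toward the north-east

Pressure head at MW-9: ψ = P/(ρg) = 617.1×1000 / (1000 × 9.81) = 62.91 m.
Total head at MW-9: h = z + ψ = -51.43 + 62.91 = 11.48 m.
Total head at MW-12: h = 18.10 m (water level in the piezometer is the total head).
Head difference: h(MW-9) − h(MW-12) = 11.48 − 18.10 = -6.62 m.
Hydraulic gradient: i = |Δh| / L = 6.62 / 510.2 = 0.0130.
Flow is from higher to lower head: from MW-12 toward MW-9, i.e. toward the north-east.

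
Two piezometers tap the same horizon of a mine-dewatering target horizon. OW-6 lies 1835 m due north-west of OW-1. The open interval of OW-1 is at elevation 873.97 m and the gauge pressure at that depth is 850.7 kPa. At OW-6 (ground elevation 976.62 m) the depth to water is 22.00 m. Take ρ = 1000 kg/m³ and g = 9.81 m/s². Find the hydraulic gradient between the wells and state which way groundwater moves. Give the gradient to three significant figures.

Pressure head at OW-1: ψ = P/(ρg) = 850.7×1000 / (1000 × 9.81) = 86.72 m.
Total head at OW-1: h = z + ψ = 873.97 + 86.72 = 960.69 m.
Total head at OW-6: h = 976.62 − 22.00 = 954.62 m.
Head difference: h(OW-1) − h(OW-6) = 960.69 − 954.62 = 6.07 m.
Hydraulic gradient: i = |Δh| / L = 6.07 / 1835 = 0.00331.
Flow is from higher to lower head: from OW-1 toward OW-6, i.e. toward the north-west.

i ≈ 0.00331; groundwater flows toward the north-west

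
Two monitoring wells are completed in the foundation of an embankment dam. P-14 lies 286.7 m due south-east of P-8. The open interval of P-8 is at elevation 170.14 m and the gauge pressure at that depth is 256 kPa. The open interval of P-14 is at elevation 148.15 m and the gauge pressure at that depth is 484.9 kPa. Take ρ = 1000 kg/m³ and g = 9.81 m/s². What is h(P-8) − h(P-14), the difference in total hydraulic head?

Δh ≈ -1.34 m

Pressure head at P-8: ψ = P/(ρg) = 256×1000 / (1000 × 9.81) = 26.10 m.
Total head at P-8: h = z + ψ = 170.14 + 26.10 = 196.24 m.
Pressure head at P-14: ψ = P/(ρg) = 484.9×1000 / (1000 × 9.81) = 49.43 m.
Total head at P-14: h = z + ψ = 148.15 + 49.43 = 197.58 m.
Head difference: h(P-8) − h(P-14) = 196.24 − 197.58 = -1.34 m.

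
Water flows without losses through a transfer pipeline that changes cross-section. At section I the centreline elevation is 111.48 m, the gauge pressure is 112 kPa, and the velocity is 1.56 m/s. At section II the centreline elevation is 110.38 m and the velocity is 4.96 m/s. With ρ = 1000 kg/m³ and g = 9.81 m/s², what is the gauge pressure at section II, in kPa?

Pressure head at I: ψ₁ = P₁/(ρg) = 112×1000 / (1000 × 9.81) = 11.42 m.
Velocity heads: v₁²/2g = 1.56²/19.62 = 0.124 m; v₂²/2g = 4.96²/19.62 = 1.254 m.
Total head H = z₁ + ψ₁ + v₁²/2g = 111.48 + 11.42 + 0.124 = 123.02 m.
ψ₂ = H − z₂ − v₂²/2g = 123.02 − 110.38 − 1.254 = 11.39 m.
P₂ = ρgψ₂ = 1000 × 9.81 × 11.39 ≈ 112 kPa.

P₂ ≈ 112 kPa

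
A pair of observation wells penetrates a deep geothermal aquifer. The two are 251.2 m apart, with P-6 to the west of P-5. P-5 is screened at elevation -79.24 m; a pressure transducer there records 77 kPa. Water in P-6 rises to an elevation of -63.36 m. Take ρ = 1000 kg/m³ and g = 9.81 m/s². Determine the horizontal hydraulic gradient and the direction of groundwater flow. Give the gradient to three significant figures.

Pressure head at P-5: ψ = P/(ρg) = 77×1000 / (1000 × 9.81) = 7.85 m.
Total head at P-5: h = z + ψ = -79.24 + 7.85 = -71.39 m.
Total head at P-6: h = -63.36 m (water level in the piezometer is the total head).
Head difference: h(P-5) − h(P-6) = -71.39 − (-63.36) = -8.03 m.
Hydraulic gradient: i = |Δh| / L = 8.03 / 251.2 = 0.0320.
Flow is from higher to lower head: from P-6 toward P-5, i.e. toward the east.

i ≈ 0.0320; groundwater flows toward the east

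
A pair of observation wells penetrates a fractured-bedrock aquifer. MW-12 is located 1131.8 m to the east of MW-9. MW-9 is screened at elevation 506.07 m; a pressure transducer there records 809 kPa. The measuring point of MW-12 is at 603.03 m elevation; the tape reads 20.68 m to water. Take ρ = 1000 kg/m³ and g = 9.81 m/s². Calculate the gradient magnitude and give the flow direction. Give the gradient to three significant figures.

i ≈ 0.00547; groundwater flows toward the east

Pressure head at MW-9: ψ = P/(ρg) = 809×1000 / (1000 × 9.81) = 82.47 m.
Total head at MW-9: h = z + ψ = 506.07 + 82.47 = 588.54 m.
Total head at MW-12: h = 603.03 − 20.68 = 582.35 m.
Head difference: h(MW-9) − h(MW-12) = 588.54 − 582.35 = 6.19 m.
Hydraulic gradient: i = |Δh| / L = 6.19 / 1131.8 = 0.00547.
Flow is from higher to lower head: from MW-9 toward MW-12, i.e. toward the east.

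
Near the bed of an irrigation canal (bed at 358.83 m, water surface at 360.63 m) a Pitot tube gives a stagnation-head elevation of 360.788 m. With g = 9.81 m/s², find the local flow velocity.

v ≈ 1.76 m/s

Near the bed, under hydrostatic conditions, the piezometric head (z + ψ) equals the free-surface elevation, 360.63 m.
Velocity head = total − piezometric = 360.788 − 360.63 = 0.158 m.
v = √(2g·h_v) = √(2 × 9.81 × 0.158) = 1.76 m/s.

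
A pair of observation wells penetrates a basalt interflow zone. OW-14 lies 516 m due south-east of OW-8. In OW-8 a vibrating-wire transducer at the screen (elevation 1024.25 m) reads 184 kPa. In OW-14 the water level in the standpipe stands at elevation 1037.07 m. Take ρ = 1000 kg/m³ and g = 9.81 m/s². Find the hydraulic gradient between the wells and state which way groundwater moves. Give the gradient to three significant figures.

Pressure head at OW-8: ψ = P/(ρg) = 184×1000 / (1000 × 9.81) = 18.76 m.
Total head at OW-8: h = z + ψ = 1024.25 + 18.76 = 1043.01 m.
Total head at OW-14: h = 1037.07 m (water level in the piezometer is the total head).
Head difference: h(OW-8) − h(OW-14) = 1043.01 − 1037.07 = 5.94 m.
Hydraulic gradient: i = |Δh| / L = 5.94 / 516 = 0.0115.
Flow is from higher to lower head: from OW-8 toward OW-14, i.e. toward the south-east.

i ≈ 0.0115; groundwater flows toward the south-east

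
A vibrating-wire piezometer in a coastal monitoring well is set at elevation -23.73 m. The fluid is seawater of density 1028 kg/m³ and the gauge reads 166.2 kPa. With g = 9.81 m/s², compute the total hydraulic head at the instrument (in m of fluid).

ψ = P/(ρg) = 166.2×1000 / (1028 × 9.81) = 16.48 m.
h = z + ψ = -23.73 + 16.48 = -7.25 m.

h ≈ -7.25 m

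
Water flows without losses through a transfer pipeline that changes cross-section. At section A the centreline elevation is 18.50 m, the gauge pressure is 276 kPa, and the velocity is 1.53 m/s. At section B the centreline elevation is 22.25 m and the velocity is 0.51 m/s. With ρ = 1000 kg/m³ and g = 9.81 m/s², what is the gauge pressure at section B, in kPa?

P₂ ≈ 240 kPa

Pressure head at A: ψ₁ = P₁/(ρg) = 276×1000 / (1000 × 9.81) = 28.13 m.
Velocity heads: v₁²/2g = 1.53²/19.62 = 0.119 m; v₂²/2g = 0.51²/19.62 = 0.013 m.
Total head H = z₁ + ψ₁ + v₁²/2g = 18.50 + 28.13 + 0.119 = 46.75 m.
ψ₂ = H − z₂ − v₂²/2g = 46.75 − 22.25 − 0.013 = 24.49 m.
P₂ = ρgψ₂ = 1000 × 9.81 × 24.49 ≈ 240 kPa.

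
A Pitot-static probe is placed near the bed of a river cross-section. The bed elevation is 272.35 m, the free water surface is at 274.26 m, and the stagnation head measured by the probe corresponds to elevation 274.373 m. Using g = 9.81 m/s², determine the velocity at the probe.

Near the bed, under hydrostatic conditions, the piezometric head (z + ψ) equals the free-surface elevation, 274.26 m.
Velocity head = total − piezometric = 274.373 − 274.26 = 0.113 m.
v = √(2g·h_v) = √(2 × 9.81 × 0.113) = 1.49 m/s.

v ≈ 1.49 m/s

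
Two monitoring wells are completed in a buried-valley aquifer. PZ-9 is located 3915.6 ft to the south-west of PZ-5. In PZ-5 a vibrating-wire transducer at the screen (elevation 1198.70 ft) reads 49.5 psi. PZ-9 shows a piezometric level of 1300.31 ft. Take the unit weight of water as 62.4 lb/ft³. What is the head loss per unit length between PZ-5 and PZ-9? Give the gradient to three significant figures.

Pressure head at PZ-5: ψ = 144·P/γ = 144 × 49.5 / 62.4 = 114.23 ft.
Total head at PZ-5: h = z + ψ = 1198.70 + 114.23 = 1312.93 ft.
Total head at PZ-9: h = 1300.31 ft (water level in the piezometer is the total head).
Head difference: h(PZ-5) − h(PZ-9) = 1312.93 − 1300.31 = 12.62 ft.
Hydraulic gradient: i = |Δh| / L = 12.62 / 3915.6 = 0.00322.

i ≈ 0.00322 ft/ft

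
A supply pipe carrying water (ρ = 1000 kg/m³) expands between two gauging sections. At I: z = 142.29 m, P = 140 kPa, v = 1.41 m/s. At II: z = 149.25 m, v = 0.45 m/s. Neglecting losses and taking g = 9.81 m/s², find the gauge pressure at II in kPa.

P₂ ≈ 72.6 kPa

Pressure head at I: ψ₁ = P₁/(ρg) = 140×1000 / (1000 × 9.81) = 14.27 m.
Velocity heads: v₁²/2g = 1.41²/19.62 = 0.101 m; v₂²/2g = 0.45²/19.62 = 0.010 m.
Total head H = z₁ + ψ₁ + v₁²/2g = 142.29 + 14.27 + 0.101 = 156.66 m.
ψ₂ = H − z₂ − v₂²/2g = 156.66 − 149.25 − 0.010 = 7.40 m.
P₂ = ρgψ₂ = 1000 × 9.81 × 7.40 ≈ 72.6 kPa.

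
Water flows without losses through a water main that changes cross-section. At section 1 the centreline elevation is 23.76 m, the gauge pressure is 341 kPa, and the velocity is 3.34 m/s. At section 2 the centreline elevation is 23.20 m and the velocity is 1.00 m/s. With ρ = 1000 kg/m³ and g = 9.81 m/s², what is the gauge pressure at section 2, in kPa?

P₂ ≈ 352 kPa

Pressure head at 1: ψ₁ = P₁/(ρg) = 341×1000 / (1000 × 9.81) = 34.76 m.
Velocity heads: v₁²/2g = 3.34²/19.62 = 0.569 m; v₂²/2g = 1.00²/19.62 = 0.051 m.
Total head H = z₁ + ψ₁ + v₁²/2g = 23.76 + 34.76 + 0.569 = 59.09 m.
ψ₂ = H − z₂ − v₂²/2g = 59.09 − 23.20 − 0.051 = 35.84 m.
P₂ = ρgψ₂ = 1000 × 9.81 × 35.84 ≈ 352 kPa.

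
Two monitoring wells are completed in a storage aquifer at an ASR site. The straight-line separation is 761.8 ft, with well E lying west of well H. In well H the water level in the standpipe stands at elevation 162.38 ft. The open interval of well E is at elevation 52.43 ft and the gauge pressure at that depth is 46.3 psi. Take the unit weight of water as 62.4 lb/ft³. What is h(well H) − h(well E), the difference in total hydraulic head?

Total head at well H: h = 162.38 ft (water level in the piezometer is the total head).
Pressure head at well E: ψ = 144·P/γ = 144 × 46.3 / 62.4 = 106.85 ft.
Total head at well E: h = z + ψ = 52.43 + 106.85 = 159.28 ft.
Head difference: h(well H) − h(well E) = 162.38 − 159.28 = 3.10 ft.

Δh ≈ 3.10 ft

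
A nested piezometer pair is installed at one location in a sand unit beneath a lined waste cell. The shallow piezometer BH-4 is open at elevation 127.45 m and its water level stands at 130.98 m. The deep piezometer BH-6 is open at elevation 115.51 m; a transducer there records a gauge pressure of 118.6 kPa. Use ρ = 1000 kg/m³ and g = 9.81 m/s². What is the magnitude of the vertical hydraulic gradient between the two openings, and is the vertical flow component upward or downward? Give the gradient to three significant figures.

|i_v| ≈ 0.283; vertical flow is downward

Total head at BH-4: h = 130.98 m (water level in the standpipe).
Pressure head at BH-6: ψ = P/(ρg) = 118.6×1000 / (1000 × 9.81) = 12.09 m.
Total head at BH-6: h = z + ψ = 115.51 + 12.09 = 127.60 m.
Δh = h(BH-4) − h(BH-6) = 130.98 − 127.60 = 3.38 m.
Vertical separation Δz = 127.45 − 115.51 = 11.94 m.
|i_v| = |Δh| / Δz = 3.38 / 11.94 = 0.283.
Head is higher in the shallow piezometer, so vertical flow is downward (recharge condition).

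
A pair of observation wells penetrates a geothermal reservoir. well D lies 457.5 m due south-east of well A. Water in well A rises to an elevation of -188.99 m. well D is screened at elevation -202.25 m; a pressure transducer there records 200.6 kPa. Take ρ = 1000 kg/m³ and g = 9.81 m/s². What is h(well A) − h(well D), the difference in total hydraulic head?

Δh ≈ -7.19 m

Total head at well A: h = -188.99 m (water level in the piezometer is the total head).
Pressure head at well D: ψ = P/(ρg) = 200.6×1000 / (1000 × 9.81) = 20.45 m.
Total head at well D: h = z + ψ = -202.25 + 20.45 = -181.80 m.
Head difference: h(well A) − h(well D) = -188.99 − (-181.80) = -7.19 m.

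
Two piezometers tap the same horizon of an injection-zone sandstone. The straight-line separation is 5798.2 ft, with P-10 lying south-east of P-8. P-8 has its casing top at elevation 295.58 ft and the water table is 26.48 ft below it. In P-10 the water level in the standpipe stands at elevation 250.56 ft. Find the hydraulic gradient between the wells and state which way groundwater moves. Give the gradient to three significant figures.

Total head at P-8: h = 295.58 − 26.48 = 269.10 ft.
Total head at P-10: h = 250.56 ft (water level in the piezometer is the total head).
Head difference: h(P-8) − h(P-10) = 269.10 − 250.56 = 18.54 ft.
Hydraulic gradient: i = |Δh| / L = 18.54 / 5798.2 = 0.00320.
Flow is from higher to lower head: from P-8 toward P-10, i.e. toward the south-east.

i ≈ 0.00320; groundwater flows toward the south-east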